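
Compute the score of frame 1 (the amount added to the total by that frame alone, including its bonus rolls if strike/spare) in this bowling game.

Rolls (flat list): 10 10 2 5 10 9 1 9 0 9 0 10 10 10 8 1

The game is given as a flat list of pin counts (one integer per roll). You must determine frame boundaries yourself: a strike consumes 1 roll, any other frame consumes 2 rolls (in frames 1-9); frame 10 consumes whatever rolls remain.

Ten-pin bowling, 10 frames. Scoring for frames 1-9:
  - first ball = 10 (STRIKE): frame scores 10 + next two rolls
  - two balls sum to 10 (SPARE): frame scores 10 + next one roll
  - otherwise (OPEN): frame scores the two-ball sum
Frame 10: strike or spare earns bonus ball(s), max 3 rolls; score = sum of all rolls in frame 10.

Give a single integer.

Frame 1: STRIKE. 10 + next two rolls (10+2) = 22. Cumulative: 22
Frame 2: STRIKE. 10 + next two rolls (2+5) = 17. Cumulative: 39
Frame 3: OPEN (2+5=7). Cumulative: 46

Answer: 22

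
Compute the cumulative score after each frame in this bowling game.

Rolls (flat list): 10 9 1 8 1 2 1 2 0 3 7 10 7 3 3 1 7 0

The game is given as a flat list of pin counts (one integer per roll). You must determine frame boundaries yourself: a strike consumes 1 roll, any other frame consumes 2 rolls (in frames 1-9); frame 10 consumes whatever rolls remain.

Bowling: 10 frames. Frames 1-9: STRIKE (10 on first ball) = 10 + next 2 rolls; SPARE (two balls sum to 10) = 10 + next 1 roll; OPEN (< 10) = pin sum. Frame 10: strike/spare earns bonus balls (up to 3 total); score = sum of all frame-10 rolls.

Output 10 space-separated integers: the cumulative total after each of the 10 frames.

Answer: 20 38 47 50 52 72 92 105 109 116

Derivation:
Frame 1: STRIKE. 10 + next two rolls (9+1) = 20. Cumulative: 20
Frame 2: SPARE (9+1=10). 10 + next roll (8) = 18. Cumulative: 38
Frame 3: OPEN (8+1=9). Cumulative: 47
Frame 4: OPEN (2+1=3). Cumulative: 50
Frame 5: OPEN (2+0=2). Cumulative: 52
Frame 6: SPARE (3+7=10). 10 + next roll (10) = 20. Cumulative: 72
Frame 7: STRIKE. 10 + next two rolls (7+3) = 20. Cumulative: 92
Frame 8: SPARE (7+3=10). 10 + next roll (3) = 13. Cumulative: 105
Frame 9: OPEN (3+1=4). Cumulative: 109
Frame 10: OPEN. Sum of all frame-10 rolls (7+0) = 7. Cumulative: 116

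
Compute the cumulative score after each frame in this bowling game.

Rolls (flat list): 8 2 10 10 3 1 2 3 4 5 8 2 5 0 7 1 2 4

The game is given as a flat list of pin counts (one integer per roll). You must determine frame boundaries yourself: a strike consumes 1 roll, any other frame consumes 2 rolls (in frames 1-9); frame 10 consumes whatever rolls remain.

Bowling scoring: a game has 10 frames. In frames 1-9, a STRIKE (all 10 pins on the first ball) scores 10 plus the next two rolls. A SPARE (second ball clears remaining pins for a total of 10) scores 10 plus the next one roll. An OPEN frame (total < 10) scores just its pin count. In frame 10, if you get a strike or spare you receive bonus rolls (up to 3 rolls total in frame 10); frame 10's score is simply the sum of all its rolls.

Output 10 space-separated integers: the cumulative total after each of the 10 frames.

Frame 1: SPARE (8+2=10). 10 + next roll (10) = 20. Cumulative: 20
Frame 2: STRIKE. 10 + next two rolls (10+3) = 23. Cumulative: 43
Frame 3: STRIKE. 10 + next two rolls (3+1) = 14. Cumulative: 57
Frame 4: OPEN (3+1=4). Cumulative: 61
Frame 5: OPEN (2+3=5). Cumulative: 66
Frame 6: OPEN (4+5=9). Cumulative: 75
Frame 7: SPARE (8+2=10). 10 + next roll (5) = 15. Cumulative: 90
Frame 8: OPEN (5+0=5). Cumulative: 95
Frame 9: OPEN (7+1=8). Cumulative: 103
Frame 10: OPEN. Sum of all frame-10 rolls (2+4) = 6. Cumulative: 109

Answer: 20 43 57 61 66 75 90 95 103 109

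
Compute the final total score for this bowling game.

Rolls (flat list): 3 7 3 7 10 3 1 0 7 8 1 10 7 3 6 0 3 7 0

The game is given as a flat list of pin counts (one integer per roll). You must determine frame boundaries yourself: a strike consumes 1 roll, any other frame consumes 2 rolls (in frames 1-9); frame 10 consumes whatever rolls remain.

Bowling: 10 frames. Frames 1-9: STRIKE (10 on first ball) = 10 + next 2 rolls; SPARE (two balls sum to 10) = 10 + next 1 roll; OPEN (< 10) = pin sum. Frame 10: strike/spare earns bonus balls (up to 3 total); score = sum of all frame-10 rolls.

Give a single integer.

Frame 1: SPARE (3+7=10). 10 + next roll (3) = 13. Cumulative: 13
Frame 2: SPARE (3+7=10). 10 + next roll (10) = 20. Cumulative: 33
Frame 3: STRIKE. 10 + next two rolls (3+1) = 14. Cumulative: 47
Frame 4: OPEN (3+1=4). Cumulative: 51
Frame 5: OPEN (0+7=7). Cumulative: 58
Frame 6: OPEN (8+1=9). Cumulative: 67
Frame 7: STRIKE. 10 + next two rolls (7+3) = 20. Cumulative: 87
Frame 8: SPARE (7+3=10). 10 + next roll (6) = 16. Cumulative: 103
Frame 9: OPEN (6+0=6). Cumulative: 109
Frame 10: SPARE. Sum of all frame-10 rolls (3+7+0) = 10. Cumulative: 119

Answer: 119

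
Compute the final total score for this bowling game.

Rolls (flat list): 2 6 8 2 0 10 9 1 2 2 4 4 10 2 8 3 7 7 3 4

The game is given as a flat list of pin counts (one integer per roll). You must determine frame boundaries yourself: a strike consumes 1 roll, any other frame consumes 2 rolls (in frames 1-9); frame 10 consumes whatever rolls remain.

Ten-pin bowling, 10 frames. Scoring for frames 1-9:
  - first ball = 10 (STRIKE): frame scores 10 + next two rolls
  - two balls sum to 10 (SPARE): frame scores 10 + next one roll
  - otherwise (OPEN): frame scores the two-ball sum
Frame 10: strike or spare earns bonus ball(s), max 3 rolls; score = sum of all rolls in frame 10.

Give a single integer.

Frame 1: OPEN (2+6=8). Cumulative: 8
Frame 2: SPARE (8+2=10). 10 + next roll (0) = 10. Cumulative: 18
Frame 3: SPARE (0+10=10). 10 + next roll (9) = 19. Cumulative: 37
Frame 4: SPARE (9+1=10). 10 + next roll (2) = 12. Cumulative: 49
Frame 5: OPEN (2+2=4). Cumulative: 53
Frame 6: OPEN (4+4=8). Cumulative: 61
Frame 7: STRIKE. 10 + next two rolls (2+8) = 20. Cumulative: 81
Frame 8: SPARE (2+8=10). 10 + next roll (3) = 13. Cumulative: 94
Frame 9: SPARE (3+7=10). 10 + next roll (7) = 17. Cumulative: 111
Frame 10: SPARE. Sum of all frame-10 rolls (7+3+4) = 14. Cumulative: 125

Answer: 125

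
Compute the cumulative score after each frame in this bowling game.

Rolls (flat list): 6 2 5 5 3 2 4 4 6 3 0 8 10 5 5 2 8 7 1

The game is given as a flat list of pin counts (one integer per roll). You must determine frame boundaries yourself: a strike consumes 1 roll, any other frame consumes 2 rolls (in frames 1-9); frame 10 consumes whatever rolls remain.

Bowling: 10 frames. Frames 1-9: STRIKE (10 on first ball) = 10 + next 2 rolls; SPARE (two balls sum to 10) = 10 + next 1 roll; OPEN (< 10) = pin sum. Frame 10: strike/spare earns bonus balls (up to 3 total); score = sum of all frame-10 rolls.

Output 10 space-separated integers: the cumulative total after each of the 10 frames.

Frame 1: OPEN (6+2=8). Cumulative: 8
Frame 2: SPARE (5+5=10). 10 + next roll (3) = 13. Cumulative: 21
Frame 3: OPEN (3+2=5). Cumulative: 26
Frame 4: OPEN (4+4=8). Cumulative: 34
Frame 5: OPEN (6+3=9). Cumulative: 43
Frame 6: OPEN (0+8=8). Cumulative: 51
Frame 7: STRIKE. 10 + next two rolls (5+5) = 20. Cumulative: 71
Frame 8: SPARE (5+5=10). 10 + next roll (2) = 12. Cumulative: 83
Frame 9: SPARE (2+8=10). 10 + next roll (7) = 17. Cumulative: 100
Frame 10: OPEN. Sum of all frame-10 rolls (7+1) = 8. Cumulative: 108

Answer: 8 21 26 34 43 51 71 83 100 108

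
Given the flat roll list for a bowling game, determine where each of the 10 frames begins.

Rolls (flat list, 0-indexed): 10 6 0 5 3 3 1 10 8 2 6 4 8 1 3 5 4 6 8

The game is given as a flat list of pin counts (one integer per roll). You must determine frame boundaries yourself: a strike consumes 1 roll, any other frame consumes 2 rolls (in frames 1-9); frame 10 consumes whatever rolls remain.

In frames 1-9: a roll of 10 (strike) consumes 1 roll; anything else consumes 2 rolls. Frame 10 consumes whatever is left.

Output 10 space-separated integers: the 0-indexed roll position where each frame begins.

Frame 1 starts at roll index 0: roll=10 (strike), consumes 1 roll
Frame 2 starts at roll index 1: rolls=6,0 (sum=6), consumes 2 rolls
Frame 3 starts at roll index 3: rolls=5,3 (sum=8), consumes 2 rolls
Frame 4 starts at roll index 5: rolls=3,1 (sum=4), consumes 2 rolls
Frame 5 starts at roll index 7: roll=10 (strike), consumes 1 roll
Frame 6 starts at roll index 8: rolls=8,2 (sum=10), consumes 2 rolls
Frame 7 starts at roll index 10: rolls=6,4 (sum=10), consumes 2 rolls
Frame 8 starts at roll index 12: rolls=8,1 (sum=9), consumes 2 rolls
Frame 9 starts at roll index 14: rolls=3,5 (sum=8), consumes 2 rolls
Frame 10 starts at roll index 16: 3 remaining rolls

Answer: 0 1 3 5 7 8 10 12 14 16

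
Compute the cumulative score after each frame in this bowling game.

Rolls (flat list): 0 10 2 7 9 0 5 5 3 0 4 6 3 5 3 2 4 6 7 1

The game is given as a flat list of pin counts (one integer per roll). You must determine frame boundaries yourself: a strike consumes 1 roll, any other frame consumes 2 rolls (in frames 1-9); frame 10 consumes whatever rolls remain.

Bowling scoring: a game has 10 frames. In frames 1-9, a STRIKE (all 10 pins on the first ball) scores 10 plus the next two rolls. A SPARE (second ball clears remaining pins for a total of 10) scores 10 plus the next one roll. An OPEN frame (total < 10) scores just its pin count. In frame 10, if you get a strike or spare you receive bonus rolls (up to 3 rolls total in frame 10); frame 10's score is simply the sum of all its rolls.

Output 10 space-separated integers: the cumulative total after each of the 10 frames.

Frame 1: SPARE (0+10=10). 10 + next roll (2) = 12. Cumulative: 12
Frame 2: OPEN (2+7=9). Cumulative: 21
Frame 3: OPEN (9+0=9). Cumulative: 30
Frame 4: SPARE (5+5=10). 10 + next roll (3) = 13. Cumulative: 43
Frame 5: OPEN (3+0=3). Cumulative: 46
Frame 6: SPARE (4+6=10). 10 + next roll (3) = 13. Cumulative: 59
Frame 7: OPEN (3+5=8). Cumulative: 67
Frame 8: OPEN (3+2=5). Cumulative: 72
Frame 9: SPARE (4+6=10). 10 + next roll (7) = 17. Cumulative: 89
Frame 10: OPEN. Sum of all frame-10 rolls (7+1) = 8. Cumulative: 97

Answer: 12 21 30 43 46 59 67 72 89 97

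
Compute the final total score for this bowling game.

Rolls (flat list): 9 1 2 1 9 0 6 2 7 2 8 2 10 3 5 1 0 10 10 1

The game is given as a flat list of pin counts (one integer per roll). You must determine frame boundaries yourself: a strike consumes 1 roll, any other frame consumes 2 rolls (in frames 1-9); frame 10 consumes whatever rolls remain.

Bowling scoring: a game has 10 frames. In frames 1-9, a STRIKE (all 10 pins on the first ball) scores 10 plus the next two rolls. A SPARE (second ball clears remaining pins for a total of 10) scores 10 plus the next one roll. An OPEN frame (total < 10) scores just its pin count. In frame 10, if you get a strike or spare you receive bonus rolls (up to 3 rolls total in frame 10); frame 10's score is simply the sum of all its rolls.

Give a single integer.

Frame 1: SPARE (9+1=10). 10 + next roll (2) = 12. Cumulative: 12
Frame 2: OPEN (2+1=3). Cumulative: 15
Frame 3: OPEN (9+0=9). Cumulative: 24
Frame 4: OPEN (6+2=8). Cumulative: 32
Frame 5: OPEN (7+2=9). Cumulative: 41
Frame 6: SPARE (8+2=10). 10 + next roll (10) = 20. Cumulative: 61
Frame 7: STRIKE. 10 + next two rolls (3+5) = 18. Cumulative: 79
Frame 8: OPEN (3+5=8). Cumulative: 87
Frame 9: OPEN (1+0=1). Cumulative: 88
Frame 10: STRIKE. Sum of all frame-10 rolls (10+10+1) = 21. Cumulative: 109

Answer: 109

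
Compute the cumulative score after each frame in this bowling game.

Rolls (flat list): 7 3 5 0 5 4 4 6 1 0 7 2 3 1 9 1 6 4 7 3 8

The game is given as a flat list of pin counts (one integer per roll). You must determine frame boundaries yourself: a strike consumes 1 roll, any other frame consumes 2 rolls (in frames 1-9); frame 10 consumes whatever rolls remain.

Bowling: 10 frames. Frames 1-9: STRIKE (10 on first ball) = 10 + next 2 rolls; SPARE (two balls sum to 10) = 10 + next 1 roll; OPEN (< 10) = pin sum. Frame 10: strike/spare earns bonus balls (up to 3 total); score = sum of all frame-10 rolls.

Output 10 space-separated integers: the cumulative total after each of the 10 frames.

Frame 1: SPARE (7+3=10). 10 + next roll (5) = 15. Cumulative: 15
Frame 2: OPEN (5+0=5). Cumulative: 20
Frame 3: OPEN (5+4=9). Cumulative: 29
Frame 4: SPARE (4+6=10). 10 + next roll (1) = 11. Cumulative: 40
Frame 5: OPEN (1+0=1). Cumulative: 41
Frame 6: OPEN (7+2=9). Cumulative: 50
Frame 7: OPEN (3+1=4). Cumulative: 54
Frame 8: SPARE (9+1=10). 10 + next roll (6) = 16. Cumulative: 70
Frame 9: SPARE (6+4=10). 10 + next roll (7) = 17. Cumulative: 87
Frame 10: SPARE. Sum of all frame-10 rolls (7+3+8) = 18. Cumulative: 105

Answer: 15 20 29 40 41 50 54 70 87 105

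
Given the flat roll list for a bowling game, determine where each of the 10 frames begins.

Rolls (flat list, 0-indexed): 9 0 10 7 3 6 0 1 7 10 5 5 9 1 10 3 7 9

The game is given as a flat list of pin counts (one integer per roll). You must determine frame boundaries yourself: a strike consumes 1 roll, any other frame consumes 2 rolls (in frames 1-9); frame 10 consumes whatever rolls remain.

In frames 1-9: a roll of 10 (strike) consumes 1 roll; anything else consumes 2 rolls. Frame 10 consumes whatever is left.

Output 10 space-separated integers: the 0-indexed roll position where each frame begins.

Answer: 0 2 3 5 7 9 10 12 14 15

Derivation:
Frame 1 starts at roll index 0: rolls=9,0 (sum=9), consumes 2 rolls
Frame 2 starts at roll index 2: roll=10 (strike), consumes 1 roll
Frame 3 starts at roll index 3: rolls=7,3 (sum=10), consumes 2 rolls
Frame 4 starts at roll index 5: rolls=6,0 (sum=6), consumes 2 rolls
Frame 5 starts at roll index 7: rolls=1,7 (sum=8), consumes 2 rolls
Frame 6 starts at roll index 9: roll=10 (strike), consumes 1 roll
Frame 7 starts at roll index 10: rolls=5,5 (sum=10), consumes 2 rolls
Frame 8 starts at roll index 12: rolls=9,1 (sum=10), consumes 2 rolls
Frame 9 starts at roll index 14: roll=10 (strike), consumes 1 roll
Frame 10 starts at roll index 15: 3 remaining rolls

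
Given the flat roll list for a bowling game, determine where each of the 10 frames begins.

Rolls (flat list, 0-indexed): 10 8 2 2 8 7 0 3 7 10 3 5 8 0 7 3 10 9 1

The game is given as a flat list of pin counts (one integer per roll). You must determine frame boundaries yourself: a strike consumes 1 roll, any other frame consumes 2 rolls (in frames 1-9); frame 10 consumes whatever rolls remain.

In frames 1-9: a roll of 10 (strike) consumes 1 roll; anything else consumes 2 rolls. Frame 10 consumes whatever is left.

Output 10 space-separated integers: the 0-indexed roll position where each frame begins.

Answer: 0 1 3 5 7 9 10 12 14 16

Derivation:
Frame 1 starts at roll index 0: roll=10 (strike), consumes 1 roll
Frame 2 starts at roll index 1: rolls=8,2 (sum=10), consumes 2 rolls
Frame 3 starts at roll index 3: rolls=2,8 (sum=10), consumes 2 rolls
Frame 4 starts at roll index 5: rolls=7,0 (sum=7), consumes 2 rolls
Frame 5 starts at roll index 7: rolls=3,7 (sum=10), consumes 2 rolls
Frame 6 starts at roll index 9: roll=10 (strike), consumes 1 roll
Frame 7 starts at roll index 10: rolls=3,5 (sum=8), consumes 2 rolls
Frame 8 starts at roll index 12: rolls=8,0 (sum=8), consumes 2 rolls
Frame 9 starts at roll index 14: rolls=7,3 (sum=10), consumes 2 rolls
Frame 10 starts at roll index 16: 3 remaining rolls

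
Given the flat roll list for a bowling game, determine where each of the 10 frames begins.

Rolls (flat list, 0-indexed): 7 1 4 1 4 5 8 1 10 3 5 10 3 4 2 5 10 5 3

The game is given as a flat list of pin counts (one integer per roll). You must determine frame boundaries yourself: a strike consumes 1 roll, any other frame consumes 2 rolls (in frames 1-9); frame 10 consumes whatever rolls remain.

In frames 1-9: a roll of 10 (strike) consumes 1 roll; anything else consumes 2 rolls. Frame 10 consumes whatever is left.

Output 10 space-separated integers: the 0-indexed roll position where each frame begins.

Answer: 0 2 4 6 8 9 11 12 14 16

Derivation:
Frame 1 starts at roll index 0: rolls=7,1 (sum=8), consumes 2 rolls
Frame 2 starts at roll index 2: rolls=4,1 (sum=5), consumes 2 rolls
Frame 3 starts at roll index 4: rolls=4,5 (sum=9), consumes 2 rolls
Frame 4 starts at roll index 6: rolls=8,1 (sum=9), consumes 2 rolls
Frame 5 starts at roll index 8: roll=10 (strike), consumes 1 roll
Frame 6 starts at roll index 9: rolls=3,5 (sum=8), consumes 2 rolls
Frame 7 starts at roll index 11: roll=10 (strike), consumes 1 roll
Frame 8 starts at roll index 12: rolls=3,4 (sum=7), consumes 2 rolls
Frame 9 starts at roll index 14: rolls=2,5 (sum=7), consumes 2 rolls
Frame 10 starts at roll index 16: 3 remaining rolls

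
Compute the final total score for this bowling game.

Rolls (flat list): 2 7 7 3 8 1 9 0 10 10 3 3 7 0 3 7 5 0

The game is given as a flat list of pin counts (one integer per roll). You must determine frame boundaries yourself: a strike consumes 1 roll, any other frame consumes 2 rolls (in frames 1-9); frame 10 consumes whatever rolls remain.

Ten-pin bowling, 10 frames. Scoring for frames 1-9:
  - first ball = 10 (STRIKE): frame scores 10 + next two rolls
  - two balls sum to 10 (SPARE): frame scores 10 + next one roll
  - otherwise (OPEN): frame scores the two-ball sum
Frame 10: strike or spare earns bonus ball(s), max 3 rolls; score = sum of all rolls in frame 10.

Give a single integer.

Answer: 117

Derivation:
Frame 1: OPEN (2+7=9). Cumulative: 9
Frame 2: SPARE (7+3=10). 10 + next roll (8) = 18. Cumulative: 27
Frame 3: OPEN (8+1=9). Cumulative: 36
Frame 4: OPEN (9+0=9). Cumulative: 45
Frame 5: STRIKE. 10 + next two rolls (10+3) = 23. Cumulative: 68
Frame 6: STRIKE. 10 + next two rolls (3+3) = 16. Cumulative: 84
Frame 7: OPEN (3+3=6). Cumulative: 90
Frame 8: OPEN (7+0=7). Cumulative: 97
Frame 9: SPARE (3+7=10). 10 + next roll (5) = 15. Cumulative: 112
Frame 10: OPEN. Sum of all frame-10 rolls (5+0) = 5. Cumulative: 117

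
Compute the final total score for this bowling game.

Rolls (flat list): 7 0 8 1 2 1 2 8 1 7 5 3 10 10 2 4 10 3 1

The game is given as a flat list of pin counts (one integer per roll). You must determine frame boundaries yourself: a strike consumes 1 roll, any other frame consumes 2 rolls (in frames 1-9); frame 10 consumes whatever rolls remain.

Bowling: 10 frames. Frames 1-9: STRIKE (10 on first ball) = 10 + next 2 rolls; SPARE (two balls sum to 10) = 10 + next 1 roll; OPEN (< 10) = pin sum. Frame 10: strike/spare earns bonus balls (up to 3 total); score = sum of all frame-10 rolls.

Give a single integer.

Frame 1: OPEN (7+0=7). Cumulative: 7
Frame 2: OPEN (8+1=9). Cumulative: 16
Frame 3: OPEN (2+1=3). Cumulative: 19
Frame 4: SPARE (2+8=10). 10 + next roll (1) = 11. Cumulative: 30
Frame 5: OPEN (1+7=8). Cumulative: 38
Frame 6: OPEN (5+3=8). Cumulative: 46
Frame 7: STRIKE. 10 + next two rolls (10+2) = 22. Cumulative: 68
Frame 8: STRIKE. 10 + next two rolls (2+4) = 16. Cumulative: 84
Frame 9: OPEN (2+4=6). Cumulative: 90
Frame 10: STRIKE. Sum of all frame-10 rolls (10+3+1) = 14. Cumulative: 104

Answer: 104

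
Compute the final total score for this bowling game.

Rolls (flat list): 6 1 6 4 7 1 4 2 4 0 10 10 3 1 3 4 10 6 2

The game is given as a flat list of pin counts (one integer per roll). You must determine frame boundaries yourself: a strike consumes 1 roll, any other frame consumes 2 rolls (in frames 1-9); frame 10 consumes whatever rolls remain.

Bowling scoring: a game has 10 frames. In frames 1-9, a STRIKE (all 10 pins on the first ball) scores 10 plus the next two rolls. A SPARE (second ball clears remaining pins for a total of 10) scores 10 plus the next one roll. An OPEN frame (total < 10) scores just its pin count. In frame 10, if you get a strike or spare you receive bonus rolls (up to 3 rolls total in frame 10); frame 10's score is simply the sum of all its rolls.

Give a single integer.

Answer: 108

Derivation:
Frame 1: OPEN (6+1=7). Cumulative: 7
Frame 2: SPARE (6+4=10). 10 + next roll (7) = 17. Cumulative: 24
Frame 3: OPEN (7+1=8). Cumulative: 32
Frame 4: OPEN (4+2=6). Cumulative: 38
Frame 5: OPEN (4+0=4). Cumulative: 42
Frame 6: STRIKE. 10 + next two rolls (10+3) = 23. Cumulative: 65
Frame 7: STRIKE. 10 + next two rolls (3+1) = 14. Cumulative: 79
Frame 8: OPEN (3+1=4). Cumulative: 83
Frame 9: OPEN (3+4=7). Cumulative: 90
Frame 10: STRIKE. Sum of all frame-10 rolls (10+6+2) = 18. Cumulative: 108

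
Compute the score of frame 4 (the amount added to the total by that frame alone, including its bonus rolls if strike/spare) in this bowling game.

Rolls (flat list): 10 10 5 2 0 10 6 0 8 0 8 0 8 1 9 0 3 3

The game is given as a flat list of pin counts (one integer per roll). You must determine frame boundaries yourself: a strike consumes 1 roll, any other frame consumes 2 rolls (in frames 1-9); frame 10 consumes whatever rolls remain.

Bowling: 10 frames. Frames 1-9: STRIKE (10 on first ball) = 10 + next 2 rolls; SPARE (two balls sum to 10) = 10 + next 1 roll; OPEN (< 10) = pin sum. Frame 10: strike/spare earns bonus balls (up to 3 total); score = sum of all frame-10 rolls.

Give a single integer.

Frame 1: STRIKE. 10 + next two rolls (10+5) = 25. Cumulative: 25
Frame 2: STRIKE. 10 + next two rolls (5+2) = 17. Cumulative: 42
Frame 3: OPEN (5+2=7). Cumulative: 49
Frame 4: SPARE (0+10=10). 10 + next roll (6) = 16. Cumulative: 65
Frame 5: OPEN (6+0=6). Cumulative: 71
Frame 6: OPEN (8+0=8). Cumulative: 79

Answer: 16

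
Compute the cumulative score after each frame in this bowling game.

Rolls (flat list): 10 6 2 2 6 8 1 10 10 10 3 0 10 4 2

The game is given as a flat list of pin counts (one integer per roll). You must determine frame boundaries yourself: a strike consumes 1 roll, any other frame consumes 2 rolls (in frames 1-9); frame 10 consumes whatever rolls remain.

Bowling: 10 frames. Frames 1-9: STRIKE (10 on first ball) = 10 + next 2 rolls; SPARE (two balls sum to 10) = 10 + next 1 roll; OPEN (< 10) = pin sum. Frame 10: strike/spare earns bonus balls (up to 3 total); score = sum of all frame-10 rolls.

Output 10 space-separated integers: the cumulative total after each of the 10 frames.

Answer: 18 26 34 43 73 96 109 112 128 134

Derivation:
Frame 1: STRIKE. 10 + next two rolls (6+2) = 18. Cumulative: 18
Frame 2: OPEN (6+2=8). Cumulative: 26
Frame 3: OPEN (2+6=8). Cumulative: 34
Frame 4: OPEN (8+1=9). Cumulative: 43
Frame 5: STRIKE. 10 + next two rolls (10+10) = 30. Cumulative: 73
Frame 6: STRIKE. 10 + next two rolls (10+3) = 23. Cumulative: 96
Frame 7: STRIKE. 10 + next two rolls (3+0) = 13. Cumulative: 109
Frame 8: OPEN (3+0=3). Cumulative: 112
Frame 9: STRIKE. 10 + next two rolls (4+2) = 16. Cumulative: 128
Frame 10: OPEN. Sum of all frame-10 rolls (4+2) = 6. Cumulative: 134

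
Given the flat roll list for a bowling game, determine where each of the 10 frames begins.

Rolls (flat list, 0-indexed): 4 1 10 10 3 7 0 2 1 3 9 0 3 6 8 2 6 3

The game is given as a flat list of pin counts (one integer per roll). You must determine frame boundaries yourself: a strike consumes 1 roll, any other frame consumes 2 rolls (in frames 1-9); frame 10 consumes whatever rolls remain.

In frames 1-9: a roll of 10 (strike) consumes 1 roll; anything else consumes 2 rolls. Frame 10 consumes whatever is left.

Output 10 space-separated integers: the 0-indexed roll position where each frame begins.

Frame 1 starts at roll index 0: rolls=4,1 (sum=5), consumes 2 rolls
Frame 2 starts at roll index 2: roll=10 (strike), consumes 1 roll
Frame 3 starts at roll index 3: roll=10 (strike), consumes 1 roll
Frame 4 starts at roll index 4: rolls=3,7 (sum=10), consumes 2 rolls
Frame 5 starts at roll index 6: rolls=0,2 (sum=2), consumes 2 rolls
Frame 6 starts at roll index 8: rolls=1,3 (sum=4), consumes 2 rolls
Frame 7 starts at roll index 10: rolls=9,0 (sum=9), consumes 2 rolls
Frame 8 starts at roll index 12: rolls=3,6 (sum=9), consumes 2 rolls
Frame 9 starts at roll index 14: rolls=8,2 (sum=10), consumes 2 rolls
Frame 10 starts at roll index 16: 2 remaining rolls

Answer: 0 2 3 4 6 8 10 12 14 16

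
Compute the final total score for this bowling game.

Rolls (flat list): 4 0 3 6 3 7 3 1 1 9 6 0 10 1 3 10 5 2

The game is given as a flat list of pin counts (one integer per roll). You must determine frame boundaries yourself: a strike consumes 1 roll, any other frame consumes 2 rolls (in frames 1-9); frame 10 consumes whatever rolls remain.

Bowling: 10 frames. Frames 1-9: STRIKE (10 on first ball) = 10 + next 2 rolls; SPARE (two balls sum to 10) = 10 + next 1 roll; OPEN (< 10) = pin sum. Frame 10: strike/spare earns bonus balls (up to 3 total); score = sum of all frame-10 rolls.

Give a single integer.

Answer: 94

Derivation:
Frame 1: OPEN (4+0=4). Cumulative: 4
Frame 2: OPEN (3+6=9). Cumulative: 13
Frame 3: SPARE (3+7=10). 10 + next roll (3) = 13. Cumulative: 26
Frame 4: OPEN (3+1=4). Cumulative: 30
Frame 5: SPARE (1+9=10). 10 + next roll (6) = 16. Cumulative: 46
Frame 6: OPEN (6+0=6). Cumulative: 52
Frame 7: STRIKE. 10 + next two rolls (1+3) = 14. Cumulative: 66
Frame 8: OPEN (1+3=4). Cumulative: 70
Frame 9: STRIKE. 10 + next two rolls (5+2) = 17. Cumulative: 87
Frame 10: OPEN. Sum of all frame-10 rolls (5+2) = 7. Cumulative: 94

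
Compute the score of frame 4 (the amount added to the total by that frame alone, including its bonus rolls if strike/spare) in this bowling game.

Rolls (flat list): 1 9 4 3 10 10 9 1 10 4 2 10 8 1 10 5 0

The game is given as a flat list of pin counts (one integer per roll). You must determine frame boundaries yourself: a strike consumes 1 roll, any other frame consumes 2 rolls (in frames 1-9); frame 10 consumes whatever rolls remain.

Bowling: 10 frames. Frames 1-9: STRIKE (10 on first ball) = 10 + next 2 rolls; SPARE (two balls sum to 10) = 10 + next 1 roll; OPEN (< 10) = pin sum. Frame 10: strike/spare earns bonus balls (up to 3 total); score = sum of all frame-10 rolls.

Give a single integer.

Answer: 20

Derivation:
Frame 1: SPARE (1+9=10). 10 + next roll (4) = 14. Cumulative: 14
Frame 2: OPEN (4+3=7). Cumulative: 21
Frame 3: STRIKE. 10 + next two rolls (10+9) = 29. Cumulative: 50
Frame 4: STRIKE. 10 + next two rolls (9+1) = 20. Cumulative: 70
Frame 5: SPARE (9+1=10). 10 + next roll (10) = 20. Cumulative: 90
Frame 6: STRIKE. 10 + next two rolls (4+2) = 16. Cumulative: 106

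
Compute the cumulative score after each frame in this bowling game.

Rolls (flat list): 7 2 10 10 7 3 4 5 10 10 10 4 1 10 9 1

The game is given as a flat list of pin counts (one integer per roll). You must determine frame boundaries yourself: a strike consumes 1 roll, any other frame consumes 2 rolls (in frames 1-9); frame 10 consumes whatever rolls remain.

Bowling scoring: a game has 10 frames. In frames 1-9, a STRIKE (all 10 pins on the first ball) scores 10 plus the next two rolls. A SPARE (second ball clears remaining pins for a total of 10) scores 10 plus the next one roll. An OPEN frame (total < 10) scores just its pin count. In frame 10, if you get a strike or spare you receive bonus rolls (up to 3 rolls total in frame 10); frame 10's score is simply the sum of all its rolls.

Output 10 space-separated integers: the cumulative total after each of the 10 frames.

Frame 1: OPEN (7+2=9). Cumulative: 9
Frame 2: STRIKE. 10 + next two rolls (10+7) = 27. Cumulative: 36
Frame 3: STRIKE. 10 + next two rolls (7+3) = 20. Cumulative: 56
Frame 4: SPARE (7+3=10). 10 + next roll (4) = 14. Cumulative: 70
Frame 5: OPEN (4+5=9). Cumulative: 79
Frame 6: STRIKE. 10 + next two rolls (10+10) = 30. Cumulative: 109
Frame 7: STRIKE. 10 + next two rolls (10+4) = 24. Cumulative: 133
Frame 8: STRIKE. 10 + next two rolls (4+1) = 15. Cumulative: 148
Frame 9: OPEN (4+1=5). Cumulative: 153
Frame 10: STRIKE. Sum of all frame-10 rolls (10+9+1) = 20. Cumulative: 173

Answer: 9 36 56 70 79 109 133 148 153 173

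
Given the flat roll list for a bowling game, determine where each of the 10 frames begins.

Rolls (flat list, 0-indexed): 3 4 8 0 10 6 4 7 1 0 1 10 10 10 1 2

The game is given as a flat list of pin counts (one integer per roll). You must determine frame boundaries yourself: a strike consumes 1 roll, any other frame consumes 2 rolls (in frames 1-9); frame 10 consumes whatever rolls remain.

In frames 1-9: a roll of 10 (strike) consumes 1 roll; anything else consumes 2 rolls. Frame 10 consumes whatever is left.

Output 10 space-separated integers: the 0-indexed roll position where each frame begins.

Frame 1 starts at roll index 0: rolls=3,4 (sum=7), consumes 2 rolls
Frame 2 starts at roll index 2: rolls=8,0 (sum=8), consumes 2 rolls
Frame 3 starts at roll index 4: roll=10 (strike), consumes 1 roll
Frame 4 starts at roll index 5: rolls=6,4 (sum=10), consumes 2 rolls
Frame 5 starts at roll index 7: rolls=7,1 (sum=8), consumes 2 rolls
Frame 6 starts at roll index 9: rolls=0,1 (sum=1), consumes 2 rolls
Frame 7 starts at roll index 11: roll=10 (strike), consumes 1 roll
Frame 8 starts at roll index 12: roll=10 (strike), consumes 1 roll
Frame 9 starts at roll index 13: roll=10 (strike), consumes 1 roll
Frame 10 starts at roll index 14: 2 remaining rolls

Answer: 0 2 4 5 7 9 11 12 13 14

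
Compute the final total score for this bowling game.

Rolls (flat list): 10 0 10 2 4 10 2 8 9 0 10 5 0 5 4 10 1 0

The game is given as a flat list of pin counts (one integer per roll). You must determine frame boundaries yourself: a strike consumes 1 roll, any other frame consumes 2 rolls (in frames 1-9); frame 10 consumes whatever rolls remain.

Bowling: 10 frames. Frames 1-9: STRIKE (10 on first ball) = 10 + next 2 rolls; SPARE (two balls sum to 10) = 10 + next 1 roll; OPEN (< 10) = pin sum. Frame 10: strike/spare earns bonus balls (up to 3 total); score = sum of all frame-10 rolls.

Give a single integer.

Answer: 126

Derivation:
Frame 1: STRIKE. 10 + next two rolls (0+10) = 20. Cumulative: 20
Frame 2: SPARE (0+10=10). 10 + next roll (2) = 12. Cumulative: 32
Frame 3: OPEN (2+4=6). Cumulative: 38
Frame 4: STRIKE. 10 + next two rolls (2+8) = 20. Cumulative: 58
Frame 5: SPARE (2+8=10). 10 + next roll (9) = 19. Cumulative: 77
Frame 6: OPEN (9+0=9). Cumulative: 86
Frame 7: STRIKE. 10 + next two rolls (5+0) = 15. Cumulative: 101
Frame 8: OPEN (5+0=5). Cumulative: 106
Frame 9: OPEN (5+4=9). Cumulative: 115
Frame 10: STRIKE. Sum of all frame-10 rolls (10+1+0) = 11. Cumulative: 126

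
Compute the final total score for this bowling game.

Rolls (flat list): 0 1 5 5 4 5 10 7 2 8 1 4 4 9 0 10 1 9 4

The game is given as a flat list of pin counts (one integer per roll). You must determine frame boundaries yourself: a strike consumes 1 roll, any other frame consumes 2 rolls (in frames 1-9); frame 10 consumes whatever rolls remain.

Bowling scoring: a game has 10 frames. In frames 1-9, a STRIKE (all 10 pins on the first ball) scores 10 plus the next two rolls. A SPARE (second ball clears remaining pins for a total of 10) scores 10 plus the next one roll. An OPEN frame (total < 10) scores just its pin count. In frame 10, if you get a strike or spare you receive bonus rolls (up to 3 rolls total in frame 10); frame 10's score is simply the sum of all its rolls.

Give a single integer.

Answer: 112

Derivation:
Frame 1: OPEN (0+1=1). Cumulative: 1
Frame 2: SPARE (5+5=10). 10 + next roll (4) = 14. Cumulative: 15
Frame 3: OPEN (4+5=9). Cumulative: 24
Frame 4: STRIKE. 10 + next two rolls (7+2) = 19. Cumulative: 43
Frame 5: OPEN (7+2=9). Cumulative: 52
Frame 6: OPEN (8+1=9). Cumulative: 61
Frame 7: OPEN (4+4=8). Cumulative: 69
Frame 8: OPEN (9+0=9). Cumulative: 78
Frame 9: STRIKE. 10 + next two rolls (1+9) = 20. Cumulative: 98
Frame 10: SPARE. Sum of all frame-10 rolls (1+9+4) = 14. Cumulative: 112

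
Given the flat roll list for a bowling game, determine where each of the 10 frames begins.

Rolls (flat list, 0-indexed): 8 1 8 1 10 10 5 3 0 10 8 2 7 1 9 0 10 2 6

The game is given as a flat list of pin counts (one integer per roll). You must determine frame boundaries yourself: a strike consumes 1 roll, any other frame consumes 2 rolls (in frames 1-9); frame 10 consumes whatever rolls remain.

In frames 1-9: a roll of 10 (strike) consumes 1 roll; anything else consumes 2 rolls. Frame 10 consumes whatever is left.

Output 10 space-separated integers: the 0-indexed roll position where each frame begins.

Answer: 0 2 4 5 6 8 10 12 14 16

Derivation:
Frame 1 starts at roll index 0: rolls=8,1 (sum=9), consumes 2 rolls
Frame 2 starts at roll index 2: rolls=8,1 (sum=9), consumes 2 rolls
Frame 3 starts at roll index 4: roll=10 (strike), consumes 1 roll
Frame 4 starts at roll index 5: roll=10 (strike), consumes 1 roll
Frame 5 starts at roll index 6: rolls=5,3 (sum=8), consumes 2 rolls
Frame 6 starts at roll index 8: rolls=0,10 (sum=10), consumes 2 rolls
Frame 7 starts at roll index 10: rolls=8,2 (sum=10), consumes 2 rolls
Frame 8 starts at roll index 12: rolls=7,1 (sum=8), consumes 2 rolls
Frame 9 starts at roll index 14: rolls=9,0 (sum=9), consumes 2 rolls
Frame 10 starts at roll index 16: 3 remaining rolls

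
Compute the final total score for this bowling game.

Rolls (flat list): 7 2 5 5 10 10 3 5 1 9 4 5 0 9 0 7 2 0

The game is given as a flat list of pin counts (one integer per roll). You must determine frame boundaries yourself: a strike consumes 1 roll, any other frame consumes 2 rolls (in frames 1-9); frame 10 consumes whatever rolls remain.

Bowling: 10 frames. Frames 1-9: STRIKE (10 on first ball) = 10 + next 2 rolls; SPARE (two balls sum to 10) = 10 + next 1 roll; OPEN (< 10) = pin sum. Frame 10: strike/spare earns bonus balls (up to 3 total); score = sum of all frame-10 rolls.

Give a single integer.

Frame 1: OPEN (7+2=9). Cumulative: 9
Frame 2: SPARE (5+5=10). 10 + next roll (10) = 20. Cumulative: 29
Frame 3: STRIKE. 10 + next two rolls (10+3) = 23. Cumulative: 52
Frame 4: STRIKE. 10 + next two rolls (3+5) = 18. Cumulative: 70
Frame 5: OPEN (3+5=8). Cumulative: 78
Frame 6: SPARE (1+9=10). 10 + next roll (4) = 14. Cumulative: 92
Frame 7: OPEN (4+5=9). Cumulative: 101
Frame 8: OPEN (0+9=9). Cumulative: 110
Frame 9: OPEN (0+7=7). Cumulative: 117
Frame 10: OPEN. Sum of all frame-10 rolls (2+0) = 2. Cumulative: 119

Answer: 119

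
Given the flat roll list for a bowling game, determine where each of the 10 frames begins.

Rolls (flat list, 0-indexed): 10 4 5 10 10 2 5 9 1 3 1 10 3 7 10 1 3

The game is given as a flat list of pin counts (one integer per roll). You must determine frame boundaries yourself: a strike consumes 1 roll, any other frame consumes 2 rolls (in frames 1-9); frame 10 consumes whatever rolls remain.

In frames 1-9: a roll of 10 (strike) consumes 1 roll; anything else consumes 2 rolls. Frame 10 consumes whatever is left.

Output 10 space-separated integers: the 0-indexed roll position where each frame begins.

Frame 1 starts at roll index 0: roll=10 (strike), consumes 1 roll
Frame 2 starts at roll index 1: rolls=4,5 (sum=9), consumes 2 rolls
Frame 3 starts at roll index 3: roll=10 (strike), consumes 1 roll
Frame 4 starts at roll index 4: roll=10 (strike), consumes 1 roll
Frame 5 starts at roll index 5: rolls=2,5 (sum=7), consumes 2 rolls
Frame 6 starts at roll index 7: rolls=9,1 (sum=10), consumes 2 rolls
Frame 7 starts at roll index 9: rolls=3,1 (sum=4), consumes 2 rolls
Frame 8 starts at roll index 11: roll=10 (strike), consumes 1 roll
Frame 9 starts at roll index 12: rolls=3,7 (sum=10), consumes 2 rolls
Frame 10 starts at roll index 14: 3 remaining rolls

Answer: 0 1 3 4 5 7 9 11 12 14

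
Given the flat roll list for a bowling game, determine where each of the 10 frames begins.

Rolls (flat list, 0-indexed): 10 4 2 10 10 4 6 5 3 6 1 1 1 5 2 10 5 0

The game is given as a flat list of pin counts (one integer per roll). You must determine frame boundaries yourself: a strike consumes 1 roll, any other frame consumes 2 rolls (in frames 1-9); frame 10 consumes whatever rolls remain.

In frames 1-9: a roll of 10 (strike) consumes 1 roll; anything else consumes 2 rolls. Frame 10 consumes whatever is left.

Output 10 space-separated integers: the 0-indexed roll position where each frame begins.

Frame 1 starts at roll index 0: roll=10 (strike), consumes 1 roll
Frame 2 starts at roll index 1: rolls=4,2 (sum=6), consumes 2 rolls
Frame 3 starts at roll index 3: roll=10 (strike), consumes 1 roll
Frame 4 starts at roll index 4: roll=10 (strike), consumes 1 roll
Frame 5 starts at roll index 5: rolls=4,6 (sum=10), consumes 2 rolls
Frame 6 starts at roll index 7: rolls=5,3 (sum=8), consumes 2 rolls
Frame 7 starts at roll index 9: rolls=6,1 (sum=7), consumes 2 rolls
Frame 8 starts at roll index 11: rolls=1,1 (sum=2), consumes 2 rolls
Frame 9 starts at roll index 13: rolls=5,2 (sum=7), consumes 2 rolls
Frame 10 starts at roll index 15: 3 remaining rolls

Answer: 0 1 3 4 5 7 9 11 13 15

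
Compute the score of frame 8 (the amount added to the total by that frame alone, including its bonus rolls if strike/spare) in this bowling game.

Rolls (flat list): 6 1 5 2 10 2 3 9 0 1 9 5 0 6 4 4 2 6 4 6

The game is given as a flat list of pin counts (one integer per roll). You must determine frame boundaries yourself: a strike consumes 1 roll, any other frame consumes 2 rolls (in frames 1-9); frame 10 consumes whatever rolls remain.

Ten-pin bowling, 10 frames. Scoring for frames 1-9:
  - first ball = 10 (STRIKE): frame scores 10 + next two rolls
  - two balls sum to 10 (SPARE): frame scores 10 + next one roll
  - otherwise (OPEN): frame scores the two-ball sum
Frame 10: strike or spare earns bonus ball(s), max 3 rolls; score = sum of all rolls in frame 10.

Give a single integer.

Frame 1: OPEN (6+1=7). Cumulative: 7
Frame 2: OPEN (5+2=7). Cumulative: 14
Frame 3: STRIKE. 10 + next two rolls (2+3) = 15. Cumulative: 29
Frame 4: OPEN (2+3=5). Cumulative: 34
Frame 5: OPEN (9+0=9). Cumulative: 43
Frame 6: SPARE (1+9=10). 10 + next roll (5) = 15. Cumulative: 58
Frame 7: OPEN (5+0=5). Cumulative: 63
Frame 8: SPARE (6+4=10). 10 + next roll (4) = 14. Cumulative: 77
Frame 9: OPEN (4+2=6). Cumulative: 83
Frame 10: SPARE. Sum of all frame-10 rolls (6+4+6) = 16. Cumulative: 99

Answer: 14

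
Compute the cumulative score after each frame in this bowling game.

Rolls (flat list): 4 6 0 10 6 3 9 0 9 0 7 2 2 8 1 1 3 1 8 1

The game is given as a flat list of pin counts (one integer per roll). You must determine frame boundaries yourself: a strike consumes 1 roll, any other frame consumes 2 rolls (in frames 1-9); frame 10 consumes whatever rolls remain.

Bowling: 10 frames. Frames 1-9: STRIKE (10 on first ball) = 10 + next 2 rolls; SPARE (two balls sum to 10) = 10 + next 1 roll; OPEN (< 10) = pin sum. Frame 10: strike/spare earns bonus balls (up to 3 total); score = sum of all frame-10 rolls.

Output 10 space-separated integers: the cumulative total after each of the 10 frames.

Frame 1: SPARE (4+6=10). 10 + next roll (0) = 10. Cumulative: 10
Frame 2: SPARE (0+10=10). 10 + next roll (6) = 16. Cumulative: 26
Frame 3: OPEN (6+3=9). Cumulative: 35
Frame 4: OPEN (9+0=9). Cumulative: 44
Frame 5: OPEN (9+0=9). Cumulative: 53
Frame 6: OPEN (7+2=9). Cumulative: 62
Frame 7: SPARE (2+8=10). 10 + next roll (1) = 11. Cumulative: 73
Frame 8: OPEN (1+1=2). Cumulative: 75
Frame 9: OPEN (3+1=4). Cumulative: 79
Frame 10: OPEN. Sum of all frame-10 rolls (8+1) = 9. Cumulative: 88

Answer: 10 26 35 44 53 62 73 75 79 88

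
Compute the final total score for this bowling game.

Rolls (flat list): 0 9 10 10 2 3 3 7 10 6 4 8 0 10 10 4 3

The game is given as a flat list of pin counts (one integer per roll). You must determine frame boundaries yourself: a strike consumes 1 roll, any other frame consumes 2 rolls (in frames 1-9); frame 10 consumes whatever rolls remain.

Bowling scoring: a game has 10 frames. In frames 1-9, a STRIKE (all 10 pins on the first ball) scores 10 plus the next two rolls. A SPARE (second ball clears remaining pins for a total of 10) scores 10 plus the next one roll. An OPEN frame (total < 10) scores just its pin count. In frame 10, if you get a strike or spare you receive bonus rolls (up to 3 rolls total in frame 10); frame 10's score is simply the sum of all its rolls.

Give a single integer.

Frame 1: OPEN (0+9=9). Cumulative: 9
Frame 2: STRIKE. 10 + next two rolls (10+2) = 22. Cumulative: 31
Frame 3: STRIKE. 10 + next two rolls (2+3) = 15. Cumulative: 46
Frame 4: OPEN (2+3=5). Cumulative: 51
Frame 5: SPARE (3+7=10). 10 + next roll (10) = 20. Cumulative: 71
Frame 6: STRIKE. 10 + next two rolls (6+4) = 20. Cumulative: 91
Frame 7: SPARE (6+4=10). 10 + next roll (8) = 18. Cumulative: 109
Frame 8: OPEN (8+0=8). Cumulative: 117
Frame 9: STRIKE. 10 + next two rolls (10+4) = 24. Cumulative: 141
Frame 10: STRIKE. Sum of all frame-10 rolls (10+4+3) = 17. Cumulative: 158

Answer: 158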